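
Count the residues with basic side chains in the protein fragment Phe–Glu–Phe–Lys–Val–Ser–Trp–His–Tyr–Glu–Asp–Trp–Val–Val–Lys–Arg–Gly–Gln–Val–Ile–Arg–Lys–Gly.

6

The basic amino acids are Lys (K), Arg (R), and His (H).
Matching residues: Lys4, His8, Lys15, Arg16, Arg21, Lys22.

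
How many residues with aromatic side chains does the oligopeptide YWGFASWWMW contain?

6

Phenylalanine (F), tryptophan (W), and tyrosine (Y) have aromatic ring side chains.
Matching residues: Y1, W2, F4, W7, W8, W10.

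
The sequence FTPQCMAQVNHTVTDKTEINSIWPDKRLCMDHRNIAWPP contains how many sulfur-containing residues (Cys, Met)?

4

Matching residues: C5, M6, C29, M30.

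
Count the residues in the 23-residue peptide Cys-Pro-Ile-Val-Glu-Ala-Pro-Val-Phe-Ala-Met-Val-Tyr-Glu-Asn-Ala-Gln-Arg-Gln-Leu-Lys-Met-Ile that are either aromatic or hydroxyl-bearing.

Aromatic: F, W, Y. Hydroxyl-bearing: S, T, Y.
Aromatic residues here: Phe9, Tyr13 (2).
Hydroxyl-bearing residues here: Tyr13 (1).
Y is in both groups, so the 1 Y residue must not be double-counted.
Total = 2 + 1 − 1 = 2.

2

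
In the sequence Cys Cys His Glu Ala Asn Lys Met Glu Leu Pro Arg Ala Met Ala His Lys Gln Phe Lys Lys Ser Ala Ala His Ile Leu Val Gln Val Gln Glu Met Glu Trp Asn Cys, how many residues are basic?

8

K, R, and H are the three residues with basic side chains (ε-amine, guanidinium, and imidazole respectively).
Matching residues: His3, Lys7, Arg12, His16, Lys17, Lys20, Lys21, His25.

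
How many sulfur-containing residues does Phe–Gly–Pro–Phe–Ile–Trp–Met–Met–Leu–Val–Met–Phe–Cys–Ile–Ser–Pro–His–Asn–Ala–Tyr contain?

4

Only Cys (C) and Met (M) have a sulfur atom in the side chain.
Matching residues: Met7, Met8, Met11, Cys13.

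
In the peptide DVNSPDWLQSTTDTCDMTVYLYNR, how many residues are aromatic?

3

Phenylalanine (F), tryptophan (W), and tyrosine (Y) have aromatic ring side chains.
Matching residues: W7, Y20, Y22.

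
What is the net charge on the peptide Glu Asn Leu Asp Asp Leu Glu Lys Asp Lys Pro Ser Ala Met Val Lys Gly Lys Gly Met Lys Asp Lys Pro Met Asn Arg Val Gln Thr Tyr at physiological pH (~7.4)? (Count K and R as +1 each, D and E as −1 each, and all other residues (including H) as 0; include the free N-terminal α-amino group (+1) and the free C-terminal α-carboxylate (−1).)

+1

Positive (K, R): Lys8, Lys10, Lys16, Lys18, Lys21, Lys23, Arg27 → +7.
Negative (D, E): Glu1, Asp4, Asp5, Glu7, Asp9, Asp22 → −6.
The N-terminus (+1) and C-terminus (−1) cancel.
Net charge = (+7) + (−6) = +1.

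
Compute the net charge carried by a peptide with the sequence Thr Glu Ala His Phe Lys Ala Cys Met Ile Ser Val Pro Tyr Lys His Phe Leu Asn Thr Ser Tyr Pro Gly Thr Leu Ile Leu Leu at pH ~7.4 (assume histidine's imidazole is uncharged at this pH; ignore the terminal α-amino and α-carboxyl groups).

The side chains ionized at physiological pH are Lys/Arg (+1) and Asp/Glu (−1); with His treated as neutral, nothing else contributes.
Positive (K, R): Lys6, Lys15 → +2.
Negative (D, E): Glu2 → −1.
Net charge = (+2) + (−1) = +1.

+1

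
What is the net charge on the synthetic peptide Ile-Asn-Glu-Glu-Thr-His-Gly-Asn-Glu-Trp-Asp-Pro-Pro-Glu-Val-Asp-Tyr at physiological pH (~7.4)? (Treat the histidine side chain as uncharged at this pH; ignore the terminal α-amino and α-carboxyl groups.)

-6

Near pH 7.4, K and R contribute +1 each, D and E contribute −1 each, and every other side chain (His included, as stated) is uncharged.
Positive (K, R): none → +0.
Negative (D, E): Glu3, Glu4, Glu9, Asp11, Glu14, Asp16 → −6.
Net charge = (+0) + (−6) = −6.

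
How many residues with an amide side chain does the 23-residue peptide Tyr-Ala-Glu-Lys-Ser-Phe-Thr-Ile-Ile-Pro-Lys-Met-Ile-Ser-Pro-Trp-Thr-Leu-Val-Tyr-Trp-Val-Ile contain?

Only N (asparagine) and Q (glutamine) carry a side-chain carboxamide.
None of the 23 residues belong to this group.

0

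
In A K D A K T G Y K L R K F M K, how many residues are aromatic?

The aromatic amino acids are Phe (F, benzyl), Trp (W, indole), and Tyr (Y, phenol).
Matching residues: Y8, F13.

2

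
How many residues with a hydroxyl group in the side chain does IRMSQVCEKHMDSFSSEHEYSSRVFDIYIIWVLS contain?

The –OH-bearing residues are Ser, Thr (aliphatic alcohols), and Tyr (phenol).
Matching residues: S4, S13, S15, S16, Y20, S21, S22, Y28, S34.

9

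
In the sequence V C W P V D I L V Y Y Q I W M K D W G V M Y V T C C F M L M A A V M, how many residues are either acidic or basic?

Acidic: D, E. Basic: H, K, R.
Acidic residues here: D6, D17 (2).
Basic residues here: K16 (1).
The two groups share no amino acid, so total = 2 + 1 = 3.

3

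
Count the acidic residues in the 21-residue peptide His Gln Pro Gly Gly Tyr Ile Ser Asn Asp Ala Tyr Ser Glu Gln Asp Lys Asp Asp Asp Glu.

7

Only D (aspartate) and E (glutamate) carry a side-chain carboxylic acid.
Matching residues: Asp10, Glu14, Asp16, Asp18, Asp19, Asp20, Glu21.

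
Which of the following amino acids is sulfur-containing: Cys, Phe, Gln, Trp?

Cys

Only Cys (C) and Met (M) have a sulfur atom in the side chain.
Of the listed options, only Cys belongs to this group.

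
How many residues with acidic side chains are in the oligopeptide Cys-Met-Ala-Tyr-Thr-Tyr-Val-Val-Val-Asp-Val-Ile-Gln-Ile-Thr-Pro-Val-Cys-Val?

The acidic residues are Asp (D) and Glu (E), whose side chains end in a carboxylate group.
Matching residues: Asp10.

1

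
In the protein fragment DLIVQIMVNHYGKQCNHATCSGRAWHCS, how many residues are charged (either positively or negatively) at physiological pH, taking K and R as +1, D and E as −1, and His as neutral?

Charged side chains at pH ~7.4: K, R (positive); D, E (negative).
Matching residues: D1, K13, R23.

3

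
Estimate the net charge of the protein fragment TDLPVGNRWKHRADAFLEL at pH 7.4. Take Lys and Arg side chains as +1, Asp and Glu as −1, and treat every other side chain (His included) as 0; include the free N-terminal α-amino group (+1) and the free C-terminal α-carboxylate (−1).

Positive (K, R): R8, K10, R12 → +3.
Negative (D, E): D2, D14, E18 → −3.
The N-terminus (+1) and C-terminus (−1) cancel.
Net charge = (+3) + (−3) = 0.

0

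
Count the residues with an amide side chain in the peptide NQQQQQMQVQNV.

Only N (asparagine) and Q (glutamine) carry a side-chain carboxamide.
Matching residues: N1, Q2, Q3, Q4, Q5, Q6, Q8, Q10, N11.

9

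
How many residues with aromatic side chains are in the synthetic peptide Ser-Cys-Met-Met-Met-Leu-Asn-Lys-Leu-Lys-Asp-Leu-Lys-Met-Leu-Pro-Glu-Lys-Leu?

0

The aromatic amino acids are Phe (F, benzyl), Trp (W, indole), and Tyr (Y, phenol).
None of the 19 residues belong to this group.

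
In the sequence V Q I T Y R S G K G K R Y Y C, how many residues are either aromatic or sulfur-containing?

Aromatic: F, W, Y. Sulfur-containing: C, M.
Aromatic residues here: Y5, Y13, Y14 (3).
Sulfur-containing residues here: C15 (1).
The two groups share no amino acid, so total = 3 + 1 = 4.

4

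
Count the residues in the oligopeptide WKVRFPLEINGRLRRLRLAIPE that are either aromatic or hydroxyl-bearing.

2

Aromatic: F, W, Y. Hydroxyl-bearing: S, T, Y.
Aromatic residues here: W1, F5 (2).
Hydroxyl-bearing residues here: none (0).
(Y belongs to both groups, but none appear in this sequence.) Total = 2 + 0 = 2.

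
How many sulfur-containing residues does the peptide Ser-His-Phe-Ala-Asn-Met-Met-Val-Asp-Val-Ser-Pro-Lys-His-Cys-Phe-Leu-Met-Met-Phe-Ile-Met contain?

6

Only Cys (C) and Met (M) have a sulfur atom in the side chain.
Matching residues: Met6, Met7, Cys15, Met18, Met19, Met22.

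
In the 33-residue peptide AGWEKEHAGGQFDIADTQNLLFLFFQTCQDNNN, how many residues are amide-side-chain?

8

The amide-side-chain residues are Asn (N) and Gln (Q).
Matching residues: Q11, Q18, N19, Q26, Q29, N31, N32, N33.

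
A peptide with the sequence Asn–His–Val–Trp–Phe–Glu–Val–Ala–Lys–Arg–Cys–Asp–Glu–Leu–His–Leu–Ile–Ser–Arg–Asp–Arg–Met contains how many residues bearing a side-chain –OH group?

1

The –OH-bearing residues are Ser, Thr (aliphatic alcohols), and Tyr (phenol).
Matching residues: Ser18.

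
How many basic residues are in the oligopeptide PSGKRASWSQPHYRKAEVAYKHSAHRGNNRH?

K, R, and H are the three residues with basic side chains (ε-amine, guanidinium, and imidazole respectively).
Matching residues: K4, R5, H12, R14, K15, K21, H22, H25, R26, R30, H31.

11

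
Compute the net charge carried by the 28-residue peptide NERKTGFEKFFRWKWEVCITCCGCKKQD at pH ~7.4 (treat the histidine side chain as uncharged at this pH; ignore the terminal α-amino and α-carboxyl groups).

The side chains ionized at physiological pH are Lys/Arg (+1) and Asp/Glu (−1); with His treated as neutral, nothing else contributes.
Positive (K, R): R3, K4, K9, R12, K14, K25, K26 → +7.
Negative (D, E): E2, E8, E16, D28 → −4.
Net charge = (+7) + (−4) = +3.

+3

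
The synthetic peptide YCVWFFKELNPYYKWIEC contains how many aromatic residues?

7

F, W, and Y each carry an aromatic ring on the side chain.
Matching residues: Y1, W4, F5, F6, Y12, Y13, W15.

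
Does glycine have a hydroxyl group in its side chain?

No

Serine (S), threonine (T), and tyrosine (Y) each carry a hydroxyl group on the side chain.
Glycine is not in this group.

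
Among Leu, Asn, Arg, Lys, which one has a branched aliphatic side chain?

The BCAAs are Val, Leu, and Ile — aliphatic side chains with a branch point.
Of the listed options, only Leu belongs to this group.

Leu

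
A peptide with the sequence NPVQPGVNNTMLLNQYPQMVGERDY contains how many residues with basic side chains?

Lysine (K), arginine (R), and histidine (H) have basic, nitrogen-containing side chains.
Matching residues: R23.

1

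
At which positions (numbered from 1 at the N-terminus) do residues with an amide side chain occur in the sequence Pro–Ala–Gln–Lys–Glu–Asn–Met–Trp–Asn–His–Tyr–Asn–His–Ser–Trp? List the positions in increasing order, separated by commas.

The amide-side-chain residues are Asn (N) and Gln (Q).
Matching residues: Gln3, Asn6, Asn9, Asn12.

3, 6, 9, 12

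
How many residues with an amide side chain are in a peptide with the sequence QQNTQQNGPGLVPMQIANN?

9

The amide-side-chain residues are Asn (N) and Gln (Q).
Matching residues: Q1, Q2, N3, Q5, Q6, N7, Q15, N18, N19.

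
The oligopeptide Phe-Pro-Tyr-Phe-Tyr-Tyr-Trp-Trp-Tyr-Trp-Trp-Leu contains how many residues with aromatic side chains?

10

Phenylalanine (F), tryptophan (W), and tyrosine (Y) have aromatic ring side chains.
Matching residues: Phe1, Tyr3, Phe4, Tyr5, Tyr6, Trp7, Trp8, Tyr9, Trp10, Trp11.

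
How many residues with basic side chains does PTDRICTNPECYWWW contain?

1

The basic amino acids are Lys (K), Arg (R), and His (H).
Matching residues: R4.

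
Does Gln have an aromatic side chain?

The aromatic amino acids are Phe (F, benzyl), Trp (W, indole), and Tyr (Y, phenol).
Glutamine is not in this group.

No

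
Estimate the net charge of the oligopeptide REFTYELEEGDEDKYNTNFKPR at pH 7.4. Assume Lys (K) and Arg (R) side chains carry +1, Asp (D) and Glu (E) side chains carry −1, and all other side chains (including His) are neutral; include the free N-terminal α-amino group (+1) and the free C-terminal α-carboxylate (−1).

Positive (K, R): R1, K14, K20, R22 → +4.
Negative (D, E): E2, E6, E8, E9, D11, E12, D13 → −7.
The N-terminus (+1) and C-terminus (−1) cancel.
Net charge = (+4) + (−7) = −3.

-3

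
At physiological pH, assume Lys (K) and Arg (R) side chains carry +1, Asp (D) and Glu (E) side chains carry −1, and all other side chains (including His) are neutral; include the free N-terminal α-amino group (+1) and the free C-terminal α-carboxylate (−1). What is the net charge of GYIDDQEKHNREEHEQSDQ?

Positive (K, R): K8, R11 → +2.
Negative (D, E): D4, D5, E7, E12, E13, E15, D18 → −7.
The N-terminus (+1) and C-terminus (−1) cancel.
Net charge = (+2) + (−7) = −5.

-5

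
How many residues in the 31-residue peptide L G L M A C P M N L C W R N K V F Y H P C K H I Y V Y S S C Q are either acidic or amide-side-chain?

Acidic: D, E. Amide-side-chain: N, Q.
Acidic residues here: none (0).
Amide-side-chain residues here: N9, N14, Q31 (3).
The two groups share no amino acid, so total = 0 + 3 = 3.

3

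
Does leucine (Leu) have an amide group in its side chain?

Asparagine (N) and glutamine (Q) have uncharged amide side chains.
Leucine is not in this group.

No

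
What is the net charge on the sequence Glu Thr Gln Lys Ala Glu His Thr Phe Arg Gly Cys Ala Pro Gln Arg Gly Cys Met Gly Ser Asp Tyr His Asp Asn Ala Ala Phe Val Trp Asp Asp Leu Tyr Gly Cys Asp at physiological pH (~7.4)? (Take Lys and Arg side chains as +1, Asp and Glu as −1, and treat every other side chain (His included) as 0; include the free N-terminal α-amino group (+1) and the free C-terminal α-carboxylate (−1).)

Positive (K, R): Lys4, Arg10, Arg16 → +3.
Negative (D, E): Glu1, Glu6, Asp22, Asp25, Asp32, Asp33, Asp38 → −7.
The N-terminus (+1) and C-terminus (−1) cancel.
Net charge = (+3) + (−7) = −4.

-4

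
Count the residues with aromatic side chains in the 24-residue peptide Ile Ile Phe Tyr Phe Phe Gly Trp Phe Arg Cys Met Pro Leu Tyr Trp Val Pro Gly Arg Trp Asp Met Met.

The aromatic amino acids are Phe (F, benzyl), Trp (W, indole), and Tyr (Y, phenol).
Matching residues: Phe3, Tyr4, Phe5, Phe6, Trp8, Phe9, Tyr15, Trp16, Trp21.

9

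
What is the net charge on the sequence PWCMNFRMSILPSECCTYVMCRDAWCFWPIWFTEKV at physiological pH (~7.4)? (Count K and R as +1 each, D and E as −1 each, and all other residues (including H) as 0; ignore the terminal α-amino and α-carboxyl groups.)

0

Positive (K, R): R7, R22, K35 → +3.
Negative (D, E): E14, D23, E34 → −3.
Net charge = (+3) + (−3) = 0.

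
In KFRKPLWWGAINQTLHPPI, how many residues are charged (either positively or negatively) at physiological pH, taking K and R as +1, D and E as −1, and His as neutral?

3

Charged side chains at pH ~7.4: K, R (positive); D, E (negative).
Matching residues: K1, R3, K4.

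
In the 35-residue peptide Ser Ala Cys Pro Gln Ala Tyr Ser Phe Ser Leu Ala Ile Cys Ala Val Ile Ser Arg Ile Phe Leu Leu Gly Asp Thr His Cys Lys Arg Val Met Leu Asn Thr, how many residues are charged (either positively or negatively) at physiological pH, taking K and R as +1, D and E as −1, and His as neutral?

Charged side chains at pH ~7.4: K, R (positive); D, E (negative).
Matching residues: Arg19, Asp25, Lys29, Arg30.

4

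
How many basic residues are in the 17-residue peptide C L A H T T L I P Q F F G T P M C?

1

K, R, and H are the three residues with basic side chains (ε-amine, guanidinium, and imidazole respectively).
Matching residues: H4.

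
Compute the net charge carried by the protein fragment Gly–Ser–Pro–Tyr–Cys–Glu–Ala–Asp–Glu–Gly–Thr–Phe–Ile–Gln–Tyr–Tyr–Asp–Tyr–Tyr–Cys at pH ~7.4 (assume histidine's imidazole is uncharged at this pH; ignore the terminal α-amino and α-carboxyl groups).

-4

Near pH 7.4, K and R contribute +1 each, D and E contribute −1 each, and every other side chain (His included, as stated) is uncharged.
Positive (K, R): none → +0.
Negative (D, E): Glu6, Asp8, Glu9, Asp17 → −4.
Net charge = (+0) + (−4) = −4.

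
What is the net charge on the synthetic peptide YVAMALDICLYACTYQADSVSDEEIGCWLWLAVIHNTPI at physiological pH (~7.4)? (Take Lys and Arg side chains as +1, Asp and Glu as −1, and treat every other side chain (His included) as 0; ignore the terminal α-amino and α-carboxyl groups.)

Positive (K, R): none → +0.
Negative (D, E): D7, D18, D22, E23, E24 → −5.
Net charge = (+0) + (−5) = −5.

-5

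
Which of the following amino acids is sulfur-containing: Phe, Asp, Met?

Met

The sulfur-bearing residues are cysteine (–SH) and methionine (–S–CH₃).
Of the listed options, only Met belongs to this group.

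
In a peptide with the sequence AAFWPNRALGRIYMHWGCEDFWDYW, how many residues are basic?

The basic amino acids are Lys (K), Arg (R), and His (H).
Matching residues: R7, R11, H15.

3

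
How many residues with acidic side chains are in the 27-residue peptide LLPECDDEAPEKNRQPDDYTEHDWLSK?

Only D (aspartate) and E (glutamate) carry a side-chain carboxylic acid.
Matching residues: E4, D6, D7, E8, E11, D17, D18, E21, D23.

9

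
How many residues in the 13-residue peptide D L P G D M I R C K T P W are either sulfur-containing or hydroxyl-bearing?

Sulfur-containing: C, M. Hydroxyl-bearing: S, T, Y.
Sulfur-containing residues here: M6, C9 (2).
Hydroxyl-bearing residues here: T11 (1).
The two groups share no amino acid, so total = 2 + 1 = 3.

3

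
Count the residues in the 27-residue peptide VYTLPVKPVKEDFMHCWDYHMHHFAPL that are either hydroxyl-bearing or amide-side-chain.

3

Hydroxyl-bearing: S, T, Y. Amide-side-chain: N, Q.
Hydroxyl-bearing residues here: Y2, T3, Y19 (3).
Amide-side-chain residues here: none (0).
The two groups share no amino acid, so total = 3 + 0 = 3.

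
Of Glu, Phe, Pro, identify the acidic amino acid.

The acidic residues are Asp (D) and Glu (E), whose side chains end in a carboxylate group.
Of the listed options, only Glu belongs to this group.

Glu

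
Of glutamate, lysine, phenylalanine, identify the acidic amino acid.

glutamate

Only D (aspartate) and E (glutamate) carry a side-chain carboxylic acid.
Of the listed options, only glutamate belongs to this group.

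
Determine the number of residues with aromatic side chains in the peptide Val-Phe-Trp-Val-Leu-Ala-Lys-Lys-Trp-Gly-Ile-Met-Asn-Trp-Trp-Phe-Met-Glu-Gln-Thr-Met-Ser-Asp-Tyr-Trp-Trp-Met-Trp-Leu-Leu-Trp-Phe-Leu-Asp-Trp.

13

F, W, and Y each carry an aromatic ring on the side chain.
Matching residues: Phe2, Trp3, Trp9, Trp14, Trp15, Phe16, Tyr24, Trp25, Trp26, Trp28, Trp31, Phe32, Trp35.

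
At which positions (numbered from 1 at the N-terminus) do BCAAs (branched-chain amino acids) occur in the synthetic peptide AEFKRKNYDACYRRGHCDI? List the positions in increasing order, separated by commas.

The BCAAs are Val, Leu, and Ile — aliphatic side chains with a branch point.
Matching residues: I19.

19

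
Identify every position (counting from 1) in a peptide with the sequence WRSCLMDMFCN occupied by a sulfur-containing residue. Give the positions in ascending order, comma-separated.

4, 6, 8, 10

The sulfur-bearing residues are cysteine (–SH) and methionine (–S–CH₃).
Matching residues: C4, M6, M8, C10.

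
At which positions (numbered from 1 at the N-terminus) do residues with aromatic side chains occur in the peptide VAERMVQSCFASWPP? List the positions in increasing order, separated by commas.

10, 13

F, W, and Y each carry an aromatic ring on the side chain.
Matching residues: F10, W13.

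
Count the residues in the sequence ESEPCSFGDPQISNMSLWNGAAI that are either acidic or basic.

Acidic: D, E. Basic: H, K, R.
Acidic residues here: E1, E3, D9 (3).
Basic residues here: none (0).
The two groups share no amino acid, so total = 3 + 0 = 3.

3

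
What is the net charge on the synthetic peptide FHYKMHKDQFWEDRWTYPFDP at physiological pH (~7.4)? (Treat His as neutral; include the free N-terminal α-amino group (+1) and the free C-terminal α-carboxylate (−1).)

At pH ~7.4 the Lys and Arg side chains are protonated (+1), the Asp and Glu side chains are deprotonated (−1), and with His taken as neutral all other side chains carry no charge.
Positive (K, R): K4, K7, R14 → +3.
Negative (D, E): D8, E12, D13, D20 → −4.
The N-terminus (+1) and C-terminus (−1) cancel.
Net charge = (+3) + (−4) = −1.

-1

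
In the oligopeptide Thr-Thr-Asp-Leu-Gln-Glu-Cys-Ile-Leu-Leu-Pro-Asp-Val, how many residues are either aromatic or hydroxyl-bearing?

Aromatic: F, W, Y. Hydroxyl-bearing: S, T, Y.
Aromatic residues here: none (0).
Hydroxyl-bearing residues here: Thr1, Thr2 (2).
(Y belongs to both groups, but none appear in this sequence.) Total = 0 + 2 = 2.

2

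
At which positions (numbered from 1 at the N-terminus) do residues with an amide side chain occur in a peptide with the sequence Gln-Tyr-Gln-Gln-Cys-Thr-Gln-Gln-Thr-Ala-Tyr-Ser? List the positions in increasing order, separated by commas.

1, 3, 4, 7, 8

Only N (asparagine) and Q (glutamine) carry a side-chain carboxamide.
Matching residues: Gln1, Gln3, Gln4, Gln7, Gln8.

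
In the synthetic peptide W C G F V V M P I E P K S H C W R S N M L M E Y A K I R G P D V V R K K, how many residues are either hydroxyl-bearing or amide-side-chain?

4

Hydroxyl-bearing: S, T, Y. Amide-side-chain: N, Q.
Hydroxyl-bearing residues here: S13, S18, Y24 (3).
Amide-side-chain residues here: N19 (1).
The two groups share no amino acid, so total = 3 + 1 = 4.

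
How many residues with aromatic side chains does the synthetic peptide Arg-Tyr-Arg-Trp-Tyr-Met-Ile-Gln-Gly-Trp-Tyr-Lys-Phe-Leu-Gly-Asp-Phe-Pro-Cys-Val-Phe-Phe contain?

F, W, and Y each carry an aromatic ring on the side chain.
Matching residues: Tyr2, Trp4, Tyr5, Trp10, Tyr11, Phe13, Phe17, Phe21, Phe22.

9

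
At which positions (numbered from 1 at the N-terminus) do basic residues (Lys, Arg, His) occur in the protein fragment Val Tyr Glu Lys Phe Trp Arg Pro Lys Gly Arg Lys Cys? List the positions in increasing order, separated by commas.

Matching residues: Lys4, Arg7, Lys9, Arg11, Lys12.

4, 7, 9, 11, 12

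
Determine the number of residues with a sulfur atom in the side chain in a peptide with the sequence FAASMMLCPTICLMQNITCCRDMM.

The sulfur-bearing residues are cysteine (–SH) and methionine (–S–CH₃).
Matching residues: M5, M6, C8, C12, M14, C19, C20, M23, M24.

9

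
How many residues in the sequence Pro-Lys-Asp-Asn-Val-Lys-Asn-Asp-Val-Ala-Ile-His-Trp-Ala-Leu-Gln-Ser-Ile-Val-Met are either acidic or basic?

5

Acidic: D, E. Basic: H, K, R.
Acidic residues here: Asp3, Asp8 (2).
Basic residues here: Lys2, Lys6, His12 (3).
The two groups share no amino acid, so total = 2 + 3 = 5.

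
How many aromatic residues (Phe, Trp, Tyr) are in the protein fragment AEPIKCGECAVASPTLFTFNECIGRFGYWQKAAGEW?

6

Matching residues: F17, F19, F26, Y28, W29, W36.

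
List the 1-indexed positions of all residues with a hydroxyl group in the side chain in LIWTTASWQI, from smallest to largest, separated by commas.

The –OH-bearing residues are Ser, Thr (aliphatic alcohols), and Tyr (phenol).
Matching residues: T4, T5, S7.

4, 5, 7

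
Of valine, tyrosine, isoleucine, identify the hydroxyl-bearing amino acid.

tyrosine

Serine (S), threonine (T), and tyrosine (Y) each carry a hydroxyl group on the side chain.
Of the listed options, only tyrosine belongs to this group.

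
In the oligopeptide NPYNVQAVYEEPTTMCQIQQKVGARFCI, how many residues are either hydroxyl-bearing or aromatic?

5

Hydroxyl-bearing: S, T, Y. Aromatic: F, W, Y.
Hydroxyl-bearing residues here: Y3, Y9, T13, T14 (4).
Aromatic residues here: Y3, Y9, F26 (3).
Y is in both groups, so the 2 Y residues must not be double-counted.
Total = 4 + 3 − 2 = 5.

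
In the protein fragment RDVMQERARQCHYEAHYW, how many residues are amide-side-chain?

2

Only N (asparagine) and Q (glutamine) carry a side-chain carboxamide.
Matching residues: Q5, Q10.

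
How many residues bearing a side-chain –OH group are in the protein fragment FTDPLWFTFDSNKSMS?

S, T, and Y are the three residues with a side-chain hydroxyl.
Matching residues: T2, T8, S11, S14, S16.

5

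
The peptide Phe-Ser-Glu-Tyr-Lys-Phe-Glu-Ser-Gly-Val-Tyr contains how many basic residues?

Lysine (K), arginine (R), and histidine (H) have basic, nitrogen-containing side chains.
Matching residues: Lys5.

1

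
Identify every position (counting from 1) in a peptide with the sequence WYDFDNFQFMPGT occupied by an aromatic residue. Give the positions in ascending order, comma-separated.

Matching residues: W1, Y2, F4, F7, F9.

1, 2, 4, 7, 9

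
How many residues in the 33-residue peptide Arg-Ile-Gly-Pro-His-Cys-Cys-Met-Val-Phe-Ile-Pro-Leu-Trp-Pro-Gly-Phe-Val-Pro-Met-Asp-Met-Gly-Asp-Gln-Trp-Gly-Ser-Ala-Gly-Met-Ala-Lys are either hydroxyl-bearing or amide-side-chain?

2

Hydroxyl-bearing: S, T, Y. Amide-side-chain: N, Q.
Hydroxyl-bearing residues here: Ser28 (1).
Amide-side-chain residues here: Gln25 (1).
The two groups share no amino acid, so total = 1 + 1 = 2.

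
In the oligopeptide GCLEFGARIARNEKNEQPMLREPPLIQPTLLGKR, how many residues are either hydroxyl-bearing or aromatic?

2

Hydroxyl-bearing: S, T, Y. Aromatic: F, W, Y.
Hydroxyl-bearing residues here: T29 (1).
Aromatic residues here: F5 (1).
(Y belongs to both groups, but none appear in this sequence.) Total = 1 + 1 = 2.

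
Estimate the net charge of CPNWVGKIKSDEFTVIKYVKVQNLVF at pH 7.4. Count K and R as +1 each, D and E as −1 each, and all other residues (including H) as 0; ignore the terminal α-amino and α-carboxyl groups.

Positive (K, R): K7, K9, K17, K20 → +4.
Negative (D, E): D11, E12 → −2.
Net charge = (+4) + (−2) = +2.

+2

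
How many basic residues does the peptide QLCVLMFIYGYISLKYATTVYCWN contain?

The basic amino acids are Lys (K), Arg (R), and His (H).
Matching residues: K15.

1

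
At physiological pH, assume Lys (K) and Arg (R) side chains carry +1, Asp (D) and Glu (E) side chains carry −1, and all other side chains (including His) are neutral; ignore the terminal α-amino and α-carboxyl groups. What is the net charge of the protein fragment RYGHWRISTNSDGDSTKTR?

Positive (K, R): R1, R6, K17, R19 → +4.
Negative (D, E): D12, D14 → −2.
Net charge = (+4) + (−2) = +2.

+2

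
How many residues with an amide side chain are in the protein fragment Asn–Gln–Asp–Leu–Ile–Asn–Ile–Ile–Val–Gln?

Asparagine (N) and glutamine (Q) have uncharged amide side chains.
Matching residues: Asn1, Gln2, Asn6, Gln10.

4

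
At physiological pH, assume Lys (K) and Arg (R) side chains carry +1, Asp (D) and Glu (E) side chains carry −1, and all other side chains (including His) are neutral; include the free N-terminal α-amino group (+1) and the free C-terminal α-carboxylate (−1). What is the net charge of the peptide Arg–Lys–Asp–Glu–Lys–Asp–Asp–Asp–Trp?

-2

Positive (K, R): Arg1, Lys2, Lys5 → +3.
Negative (D, E): Asp3, Glu4, Asp6, Asp7, Asp8 → −5.
The N-terminus (+1) and C-terminus (−1) cancel.
Net charge = (+3) + (−5) = −2.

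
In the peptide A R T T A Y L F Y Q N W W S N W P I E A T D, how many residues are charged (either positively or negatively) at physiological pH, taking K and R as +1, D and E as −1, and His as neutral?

3

Charged side chains at pH ~7.4: K, R (positive); D, E (negative).
Matching residues: R2, E19, D22.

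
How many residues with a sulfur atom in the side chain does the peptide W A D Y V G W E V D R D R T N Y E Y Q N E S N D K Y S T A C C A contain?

2

Only Cys (C) and Met (M) have a sulfur atom in the side chain.
Matching residues: C30, C31.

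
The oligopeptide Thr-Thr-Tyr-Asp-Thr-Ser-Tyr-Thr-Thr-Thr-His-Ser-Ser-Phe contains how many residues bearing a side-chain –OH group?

11

Serine (S), threonine (T), and tyrosine (Y) each carry a hydroxyl group on the side chain.
Matching residues: Thr1, Thr2, Tyr3, Thr5, Ser6, Tyr7, Thr8, Thr9, Thr10, Ser12, Ser13.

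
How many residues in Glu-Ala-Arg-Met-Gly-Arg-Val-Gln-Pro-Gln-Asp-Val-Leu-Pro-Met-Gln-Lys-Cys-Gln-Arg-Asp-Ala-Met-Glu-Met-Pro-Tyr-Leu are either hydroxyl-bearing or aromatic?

1

Hydroxyl-bearing: S, T, Y. Aromatic: F, W, Y.
Hydroxyl-bearing residues here: Tyr27 (1).
Aromatic residues here: Tyr27 (1).
Y is in both groups, so the 1 Y residue must not be double-counted.
Total = 1 + 1 − 1 = 1.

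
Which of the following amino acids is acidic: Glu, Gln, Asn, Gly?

Glu

Aspartate (D) and glutamate (E) have carboxylic-acid side chains and are the acidic amino acids.
Of the listed options, only Glu belongs to this group.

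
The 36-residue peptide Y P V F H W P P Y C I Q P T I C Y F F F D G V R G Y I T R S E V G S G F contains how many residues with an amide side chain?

1

The amide-side-chain residues are Asn (N) and Gln (Q).
Matching residues: Q12.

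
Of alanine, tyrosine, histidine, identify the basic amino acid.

histidine

The basic amino acids are Lys (K), Arg (R), and His (H).
Of the listed options, only histidine belongs to this group.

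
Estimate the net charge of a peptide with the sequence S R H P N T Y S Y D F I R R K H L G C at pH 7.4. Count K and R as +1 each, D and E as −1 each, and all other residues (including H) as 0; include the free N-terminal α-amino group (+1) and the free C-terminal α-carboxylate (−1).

Positive (K, R): R2, R13, R14, K15 → +4.
Negative (D, E): D10 → −1.
The N-terminus (+1) and C-terminus (−1) cancel.
Net charge = (+4) + (−1) = +3.

+3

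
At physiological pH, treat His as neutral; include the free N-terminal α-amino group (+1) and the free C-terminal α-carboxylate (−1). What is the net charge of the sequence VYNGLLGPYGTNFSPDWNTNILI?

-1

At pH ~7.4 the Lys and Arg side chains are protonated (+1), the Asp and Glu side chains are deprotonated (−1), and with His taken as neutral all other side chains carry no charge.
Positive (K, R): none → +0.
Negative (D, E): D16 → −1.
The N-terminus (+1) and C-terminus (−1) cancel.
Net charge = (+0) + (−1) = −1.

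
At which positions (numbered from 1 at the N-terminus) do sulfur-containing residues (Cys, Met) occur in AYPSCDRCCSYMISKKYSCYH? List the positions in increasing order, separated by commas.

Matching residues: C5, C8, C9, M12, C19.

5, 8, 9, 12, 19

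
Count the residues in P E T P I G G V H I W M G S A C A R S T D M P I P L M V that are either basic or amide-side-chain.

2

Basic: H, K, R. Amide-side-chain: N, Q.
Basic residues here: H9, R18 (2).
Amide-side-chain residues here: none (0).
The two groups share no amino acid, so total = 2 + 0 = 2.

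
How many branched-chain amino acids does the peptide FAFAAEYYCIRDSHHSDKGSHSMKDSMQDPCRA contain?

1

Valine (V), leucine (L), and isoleucine (I) are the branched-chain amino acids.
Matching residues: I10.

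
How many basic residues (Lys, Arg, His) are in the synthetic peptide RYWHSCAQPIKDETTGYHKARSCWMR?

Matching residues: R1, H4, K11, H18, K19, R21, R26.

7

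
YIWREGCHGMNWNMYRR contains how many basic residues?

4

Lysine (K), arginine (R), and histidine (H) have basic, nitrogen-containing side chains.
Matching residues: R4, H8, R16, R17.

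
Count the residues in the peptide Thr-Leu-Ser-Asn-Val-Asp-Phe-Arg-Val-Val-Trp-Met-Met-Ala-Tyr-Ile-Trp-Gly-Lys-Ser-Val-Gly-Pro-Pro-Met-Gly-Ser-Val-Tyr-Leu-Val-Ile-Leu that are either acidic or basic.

3

Acidic: D, E. Basic: H, K, R.
Acidic residues here: Asp6 (1).
Basic residues here: Arg8, Lys19 (2).
The two groups share no amino acid, so total = 1 + 2 = 3.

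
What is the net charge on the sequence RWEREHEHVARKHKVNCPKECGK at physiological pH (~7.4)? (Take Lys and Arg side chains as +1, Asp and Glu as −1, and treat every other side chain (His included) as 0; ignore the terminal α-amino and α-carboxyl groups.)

+3

Positive (K, R): R1, R4, R11, K12, K14, K19, K23 → +7.
Negative (D, E): E3, E5, E7, E20 → −4.
Net charge = (+7) + (−4) = +3.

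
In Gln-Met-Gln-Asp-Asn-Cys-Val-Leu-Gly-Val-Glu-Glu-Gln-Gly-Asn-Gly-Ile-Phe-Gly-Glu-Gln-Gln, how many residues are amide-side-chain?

7

Asparagine (N) and glutamine (Q) have uncharged amide side chains.
Matching residues: Gln1, Gln3, Asn5, Gln13, Asn15, Gln21, Gln22.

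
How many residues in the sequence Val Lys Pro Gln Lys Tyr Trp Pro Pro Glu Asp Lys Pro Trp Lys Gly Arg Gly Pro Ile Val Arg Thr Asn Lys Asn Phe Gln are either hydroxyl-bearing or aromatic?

Hydroxyl-bearing: S, T, Y. Aromatic: F, W, Y.
Hydroxyl-bearing residues here: Tyr6, Thr23 (2).
Aromatic residues here: Tyr6, Trp7, Trp14, Phe27 (4).
Y is in both groups, so the 1 Y residue must not be double-counted.
Total = 2 + 4 − 1 = 5.

5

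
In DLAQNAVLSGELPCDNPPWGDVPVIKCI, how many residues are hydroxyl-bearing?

1

S, T, and Y are the three residues with a side-chain hydroxyl.
Matching residues: S9.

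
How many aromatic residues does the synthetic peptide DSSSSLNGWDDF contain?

2

F, W, and Y each carry an aromatic ring on the side chain.
Matching residues: W9, F12.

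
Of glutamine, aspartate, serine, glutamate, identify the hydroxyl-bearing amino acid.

S, T, and Y are the three residues with a side-chain hydroxyl.
Of the listed options, only serine belongs to this group.

serine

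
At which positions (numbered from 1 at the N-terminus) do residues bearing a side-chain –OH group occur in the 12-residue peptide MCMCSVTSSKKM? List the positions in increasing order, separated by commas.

5, 7, 8, 9

The –OH-bearing residues are Ser, Thr (aliphatic alcohols), and Tyr (phenol).
Matching residues: S5, T7, S8, S9.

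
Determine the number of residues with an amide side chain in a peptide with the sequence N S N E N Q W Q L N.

Only N (asparagine) and Q (glutamine) carry a side-chain carboxamide.
Matching residues: N1, N3, N5, Q6, Q8, N10.

6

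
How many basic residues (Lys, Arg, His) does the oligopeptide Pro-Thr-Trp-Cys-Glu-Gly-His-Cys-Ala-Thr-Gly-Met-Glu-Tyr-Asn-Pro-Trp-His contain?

2

Matching residues: His7, His18.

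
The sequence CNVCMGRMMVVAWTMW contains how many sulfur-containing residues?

Cysteine (C, thiol) and methionine (M, thioether) are the two sulfur-containing amino acids.
Matching residues: C1, C4, M5, M8, M9, M15.

6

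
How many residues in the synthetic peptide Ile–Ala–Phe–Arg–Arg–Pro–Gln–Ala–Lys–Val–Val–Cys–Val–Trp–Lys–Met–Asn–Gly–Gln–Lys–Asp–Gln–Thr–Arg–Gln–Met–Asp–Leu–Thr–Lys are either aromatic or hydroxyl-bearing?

Aromatic: F, W, Y. Hydroxyl-bearing: S, T, Y.
Aromatic residues here: Phe3, Trp14 (2).
Hydroxyl-bearing residues here: Thr23, Thr29 (2).
(Y belongs to both groups, but none appear in this sequence.) Total = 2 + 2 = 4.

4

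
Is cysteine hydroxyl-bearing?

No

S, T, and Y are the three residues with a side-chain hydroxyl.
Cysteine is not in this group.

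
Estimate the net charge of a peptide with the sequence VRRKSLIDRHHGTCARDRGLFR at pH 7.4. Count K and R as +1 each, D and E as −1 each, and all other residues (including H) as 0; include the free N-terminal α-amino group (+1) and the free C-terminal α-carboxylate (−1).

Positive (K, R): R2, R3, K4, R9, R16, R18, R22 → +7.
Negative (D, E): D8, D17 → −2.
The N-terminus (+1) and C-terminus (−1) cancel.
Net charge = (+7) + (−2) = +5.

+5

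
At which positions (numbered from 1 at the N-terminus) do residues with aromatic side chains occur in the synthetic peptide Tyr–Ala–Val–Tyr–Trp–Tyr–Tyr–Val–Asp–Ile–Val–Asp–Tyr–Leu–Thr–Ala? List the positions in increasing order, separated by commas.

1, 4, 5, 6, 7, 13

The aromatic amino acids are Phe (F, benzyl), Trp (W, indole), and Tyr (Y, phenol).
Matching residues: Tyr1, Tyr4, Trp5, Tyr6, Tyr7, Tyr13.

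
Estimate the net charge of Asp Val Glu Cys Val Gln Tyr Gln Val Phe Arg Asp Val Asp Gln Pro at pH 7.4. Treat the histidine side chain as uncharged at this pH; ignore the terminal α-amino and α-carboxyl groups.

-3

The side chains ionized at physiological pH are Lys/Arg (+1) and Asp/Glu (−1); with His treated as neutral, nothing else contributes.
Positive (K, R): Arg11 → +1.
Negative (D, E): Asp1, Glu3, Asp12, Asp14 → −4.
Net charge = (+1) + (−4) = −3.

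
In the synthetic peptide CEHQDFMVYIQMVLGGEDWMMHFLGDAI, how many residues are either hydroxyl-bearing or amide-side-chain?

3

Hydroxyl-bearing: S, T, Y. Amide-side-chain: N, Q.
Hydroxyl-bearing residues here: Y9 (1).
Amide-side-chain residues here: Q4, Q11 (2).
The two groups share no amino acid, so total = 1 + 2 = 3.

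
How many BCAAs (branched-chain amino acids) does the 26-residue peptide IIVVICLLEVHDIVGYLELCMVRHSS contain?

13

V, L, and I make up the branched-chain aliphatic group.
Matching residues: I1, I2, V3, V4, I5, L7, L8, V10, I13, V14, L17, L19, V22.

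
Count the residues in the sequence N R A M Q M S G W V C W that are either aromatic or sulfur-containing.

5

Aromatic: F, W, Y. Sulfur-containing: C, M.
Aromatic residues here: W9, W12 (2).
Sulfur-containing residues here: M4, M6, C11 (3).
The two groups share no amino acid, so total = 2 + 3 = 5.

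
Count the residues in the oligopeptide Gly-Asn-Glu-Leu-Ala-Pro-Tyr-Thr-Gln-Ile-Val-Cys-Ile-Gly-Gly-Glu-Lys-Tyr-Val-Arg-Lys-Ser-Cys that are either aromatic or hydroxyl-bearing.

Aromatic: F, W, Y. Hydroxyl-bearing: S, T, Y.
Aromatic residues here: Tyr7, Tyr18 (2).
Hydroxyl-bearing residues here: Tyr7, Thr8, Tyr18, Ser22 (4).
Y is in both groups, so the 2 Y residues must not be double-counted.
Total = 2 + 4 − 2 = 4.

4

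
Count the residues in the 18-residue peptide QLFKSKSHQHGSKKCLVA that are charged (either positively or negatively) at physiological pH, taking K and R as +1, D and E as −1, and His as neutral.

4

Charged side chains at pH ~7.4: K, R (positive); D, E (negative).
Matching residues: K4, K6, K13, K14.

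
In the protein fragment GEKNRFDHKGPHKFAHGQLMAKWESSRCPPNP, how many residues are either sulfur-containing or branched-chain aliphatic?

3

Sulfur-containing: C, M. Branched-chain aliphatic: I, L, V.
Sulfur-containing residues here: M20, C28 (2).
Branched-chain aliphatic residues here: L19 (1).
The two groups share no amino acid, so total = 2 + 1 = 3.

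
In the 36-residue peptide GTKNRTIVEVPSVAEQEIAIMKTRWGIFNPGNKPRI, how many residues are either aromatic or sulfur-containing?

Aromatic: F, W, Y. Sulfur-containing: C, M.
Aromatic residues here: W25, F28 (2).
Sulfur-containing residues here: M21 (1).
The two groups share no amino acid, so total = 2 + 1 = 3.

3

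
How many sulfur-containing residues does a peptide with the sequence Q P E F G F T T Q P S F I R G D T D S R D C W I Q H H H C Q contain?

The sulfur-bearing residues are cysteine (–SH) and methionine (–S–CH₃).
Matching residues: C22, C29.

2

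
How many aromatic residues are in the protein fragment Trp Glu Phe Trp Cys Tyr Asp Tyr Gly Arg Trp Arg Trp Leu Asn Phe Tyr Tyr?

Phenylalanine (F), tryptophan (W), and tyrosine (Y) have aromatic ring side chains.
Matching residues: Trp1, Phe3, Trp4, Tyr6, Tyr8, Trp11, Trp13, Phe16, Tyr17, Tyr18.

10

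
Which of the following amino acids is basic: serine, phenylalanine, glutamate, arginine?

arginine

K, R, and H are the three residues with basic side chains (ε-amine, guanidinium, and imidazole respectively).
Of the listed options, only arginine belongs to this group.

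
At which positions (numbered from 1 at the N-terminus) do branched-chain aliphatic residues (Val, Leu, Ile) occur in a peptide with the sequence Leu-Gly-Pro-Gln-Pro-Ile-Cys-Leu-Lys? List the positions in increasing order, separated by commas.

1, 6, 8

Matching residues: Leu1, Ile6, Leu8.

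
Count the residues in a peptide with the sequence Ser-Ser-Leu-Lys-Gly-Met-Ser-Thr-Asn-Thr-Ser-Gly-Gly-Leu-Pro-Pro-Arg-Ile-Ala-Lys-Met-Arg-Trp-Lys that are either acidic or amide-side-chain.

1

Acidic: D, E. Amide-side-chain: N, Q.
Acidic residues here: none (0).
Amide-side-chain residues here: Asn9 (1).
The two groups share no amino acid, so total = 0 + 1 = 1.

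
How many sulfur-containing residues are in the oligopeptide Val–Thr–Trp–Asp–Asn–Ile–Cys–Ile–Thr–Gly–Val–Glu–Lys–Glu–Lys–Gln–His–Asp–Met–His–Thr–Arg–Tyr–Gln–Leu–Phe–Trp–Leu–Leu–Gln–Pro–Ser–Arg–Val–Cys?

The sulfur-bearing residues are cysteine (–SH) and methionine (–S–CH₃).
Matching residues: Cys7, Met19, Cys35.

3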